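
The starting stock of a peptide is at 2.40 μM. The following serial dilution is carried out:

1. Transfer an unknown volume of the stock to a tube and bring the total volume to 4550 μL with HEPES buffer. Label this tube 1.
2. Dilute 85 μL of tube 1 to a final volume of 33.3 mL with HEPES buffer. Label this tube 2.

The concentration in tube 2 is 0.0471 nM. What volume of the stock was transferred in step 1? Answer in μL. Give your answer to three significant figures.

35.0 μL

Step 1: v brought to 4550 μL → factor = 4550 μL/v
Step 2: 85 μL brought to 33.3 mL → factor 33300/85 = 391.76
Product of known-step factors = 391.76
Overall factor = 2.40 μM / (0.0471 nM) = 50955
Step-1 factor = 50955 / 391.76 = 130.07
v = 4550 μL / 130.07 = 35.0 μL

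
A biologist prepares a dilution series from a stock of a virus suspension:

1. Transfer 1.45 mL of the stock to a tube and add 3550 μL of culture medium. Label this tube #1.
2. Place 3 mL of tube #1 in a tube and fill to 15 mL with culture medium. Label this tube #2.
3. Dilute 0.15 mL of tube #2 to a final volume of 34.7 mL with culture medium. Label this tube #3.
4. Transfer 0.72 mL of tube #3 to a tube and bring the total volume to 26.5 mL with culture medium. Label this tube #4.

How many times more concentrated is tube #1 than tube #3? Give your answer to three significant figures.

1.16 × 10^3

Step 1: 1.45 mL + 3550 μL = 5 mL total → factor 5/1.45 = 3.4483
Step 2: 3 mL brought to 15 mL → factor 15/3 = 5
Step 3: 0.15 mL brought to 34.7 mL → factor 34.7/0.15 = 231.33
Dilution factor to tube #1 = 3.4483; to tube #3 = 3988.5
[tube #1]/[tube #3] = (factor to tube #3)/(factor to tube #1) = 3988.5/3.4483 = 1.16 × 10^3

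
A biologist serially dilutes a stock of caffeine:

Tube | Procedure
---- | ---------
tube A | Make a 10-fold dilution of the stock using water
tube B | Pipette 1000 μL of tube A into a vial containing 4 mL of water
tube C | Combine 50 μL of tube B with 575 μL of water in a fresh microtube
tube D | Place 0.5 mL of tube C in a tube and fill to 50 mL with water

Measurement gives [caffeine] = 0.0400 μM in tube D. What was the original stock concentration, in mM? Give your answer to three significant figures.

Step 1: 10-fold → factor 10
Step 2: 1000 μL + 4 mL = 5000 μL total → factor 5000/1000 = 5
Step 3: 50 μL + 575 μL = 625 μL total → factor 625/50 = 12.5
Step 4: 0.5 mL brought to 50 mL → factor 50/0.5 = 100
Overall dilution factor = 10 × 5 × 12.5 × 100 = 62500
Stock = 0.0400 μM × 62500 = 2500 μM = 2.50 mM

2.50 mM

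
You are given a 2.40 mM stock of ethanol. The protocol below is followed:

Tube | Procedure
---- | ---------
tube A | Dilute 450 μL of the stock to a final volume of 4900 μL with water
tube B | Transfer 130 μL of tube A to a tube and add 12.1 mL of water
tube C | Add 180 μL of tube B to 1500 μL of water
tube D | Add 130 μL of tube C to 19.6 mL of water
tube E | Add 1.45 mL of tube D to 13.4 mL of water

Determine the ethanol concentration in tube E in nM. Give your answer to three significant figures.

0.161 nM

Step 1: 450 μL brought to 4900 μL → factor 4900/450 = 10.889
Step 2: 130 μL + 12.1 mL = 12230 μL total → factor 12230/130 = 94.077
Step 3: 180 μL + 1500 μL = 1680 μL total → factor 1680/180 = 9.3333
Step 4: 130 μL + 19.6 mL = 19730 μL total → factor 19730/130 = 151.77
Step 5: 1.45 mL + 13.4 mL = 14.85 mL total → factor 14.85/1.45 = 10.241
Overall dilution factor = 10.889 × 94.077 × 9.3333 × 151.77 × 10.241 = 1.4861 × 10^7
Final = 2.40 mM / 1.4861 × 10^7 = 1.615 × 10^-7 mM = 0.161 nM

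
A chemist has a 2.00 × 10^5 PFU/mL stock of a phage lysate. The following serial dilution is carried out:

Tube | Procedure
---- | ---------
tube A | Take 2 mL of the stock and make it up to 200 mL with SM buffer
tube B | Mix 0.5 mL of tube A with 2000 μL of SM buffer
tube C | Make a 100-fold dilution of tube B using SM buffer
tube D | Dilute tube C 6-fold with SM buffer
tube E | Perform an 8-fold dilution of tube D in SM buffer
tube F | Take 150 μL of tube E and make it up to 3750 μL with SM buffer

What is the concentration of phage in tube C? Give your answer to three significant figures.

4.00 PFU/mL

Step 1: 2 mL brought to 200 mL → factor 200/2 = 100
Step 2: 0.5 mL + 2000 μL = 2.5 mL total → factor 2.5/0.5 = 5
Step 3: 100-fold → factor 100
Dilution factor through tube C = 100 × 5 × 100 = 50000
[tube C] = 2.00 × 10^5 PFU/mL / 50000 = 4.00 PFU/mL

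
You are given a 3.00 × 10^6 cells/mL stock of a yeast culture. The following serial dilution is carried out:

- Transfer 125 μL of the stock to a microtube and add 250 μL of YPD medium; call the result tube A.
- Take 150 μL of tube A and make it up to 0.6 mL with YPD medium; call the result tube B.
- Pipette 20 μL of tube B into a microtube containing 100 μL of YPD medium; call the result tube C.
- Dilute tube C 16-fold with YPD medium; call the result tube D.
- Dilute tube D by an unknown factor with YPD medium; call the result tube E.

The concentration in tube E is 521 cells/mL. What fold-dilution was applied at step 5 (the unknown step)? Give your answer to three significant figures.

Step 1: 125 μL + 250 μL = 375 μL total → factor 375/125 = 3
Step 2: 150 μL brought to 0.6 mL → factor 600/150 = 4
Step 3: 20 μL + 100 μL = 120 μL total → factor 120/20 = 6
Step 4: 16-fold → factor 16
Step 5: unknown factor x
Product of known-step factors = 1152
Overall factor = 3.00 × 10^6 cells/mL / (521 cells/mL) = 5758.2
x = 5758.2 / 1152 = 5.00

5.00-fold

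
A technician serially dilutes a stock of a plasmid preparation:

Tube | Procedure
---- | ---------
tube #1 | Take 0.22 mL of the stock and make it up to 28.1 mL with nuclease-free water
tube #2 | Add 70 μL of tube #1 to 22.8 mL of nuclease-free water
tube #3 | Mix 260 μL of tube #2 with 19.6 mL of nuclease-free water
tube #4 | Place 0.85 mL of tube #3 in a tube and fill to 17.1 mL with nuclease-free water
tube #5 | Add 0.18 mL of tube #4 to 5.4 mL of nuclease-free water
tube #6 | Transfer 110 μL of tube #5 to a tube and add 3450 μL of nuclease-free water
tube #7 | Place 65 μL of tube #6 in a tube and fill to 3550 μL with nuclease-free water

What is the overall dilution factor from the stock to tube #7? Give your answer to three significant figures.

Step 1: 0.22 mL brought to 28.1 mL → factor 28.1/0.22 = 127.73
Step 2: 70 μL + 22.8 mL = 22870 μL total → factor 22870/70 = 326.71
Step 3: 260 μL + 19.6 mL = 19860 μL total → factor 19860/260 = 76.385
Step 4: 0.85 mL brought to 17.1 mL → factor 17.1/0.85 = 20.118
Step 5: 0.18 mL + 5.4 mL = 5.58 mL total → factor 5.58/0.18 = 31
Step 6: 110 μL + 3450 μL = 3560 μL total → factor 3560/110 = 32.364
Step 7: 65 μL brought to 3550 μL → factor 3550/65 = 54.615
Overall dilution factor = 127.73 × 326.71 × 76.385 × 20.118 × 31 × 32.364 × 54.615 = 3.5137 × 10^12

3.51 × 10^12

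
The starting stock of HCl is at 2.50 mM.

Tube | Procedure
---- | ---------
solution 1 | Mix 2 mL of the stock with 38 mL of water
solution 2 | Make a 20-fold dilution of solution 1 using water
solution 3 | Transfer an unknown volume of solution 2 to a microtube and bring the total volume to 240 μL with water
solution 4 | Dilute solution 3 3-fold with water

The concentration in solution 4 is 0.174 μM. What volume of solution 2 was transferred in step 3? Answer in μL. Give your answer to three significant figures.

20.0 μL

Step 1: 2 mL + 38 mL = 40 mL total → factor 40/2 = 20
Step 2: 20-fold → factor 20
Step 3: v brought to 240 μL → factor = 240 μL/v
Step 4: 3-fold → factor 3
Product of known-step factors = 1200
Overall factor = 2.50 mM / (0.174 μM) = 14368
Step-3 factor = 14368 / 1200 = 11.973
v = 240 μL / 11.973 = 20.0 μL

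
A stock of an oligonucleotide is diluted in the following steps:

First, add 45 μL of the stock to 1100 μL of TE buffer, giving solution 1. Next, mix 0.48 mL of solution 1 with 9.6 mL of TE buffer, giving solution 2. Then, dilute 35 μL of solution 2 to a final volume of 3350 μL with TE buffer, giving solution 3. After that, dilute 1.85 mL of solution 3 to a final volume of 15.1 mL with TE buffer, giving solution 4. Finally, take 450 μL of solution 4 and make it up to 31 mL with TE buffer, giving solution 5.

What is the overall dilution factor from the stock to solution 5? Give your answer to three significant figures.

Step 1: 45 μL + 1100 μL = 1145 μL total → factor 1145/45 = 25.444
Step 2: 0.48 mL + 9.6 mL = 10.08 mL total → factor 10.08/0.48 = 21
Step 3: 35 μL brought to 3350 μL → factor 3350/35 = 95.714
Step 4: 1.85 mL brought to 15.1 mL → factor 15.1/1.85 = 8.1622
Step 5: 450 μL brought to 31 mL → factor 31000/450 = 68.889
Overall dilution factor = 25.444 × 21 × 95.714 × 8.1622 × 68.889 = 2.8757 × 10^7

2.88 × 10^7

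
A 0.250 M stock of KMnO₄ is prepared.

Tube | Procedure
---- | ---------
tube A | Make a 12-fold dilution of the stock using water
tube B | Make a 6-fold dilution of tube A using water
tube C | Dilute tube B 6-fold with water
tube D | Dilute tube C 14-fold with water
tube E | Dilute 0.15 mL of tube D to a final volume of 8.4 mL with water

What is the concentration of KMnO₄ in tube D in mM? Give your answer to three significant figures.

Step 1: 12-fold → factor 12
Step 2: 6-fold → factor 6
Step 3: 6-fold → factor 6
Step 4: 14-fold → factor 14
Dilution factor through tube D = 12 × 6 × 6 × 14 = 6048
[tube D] = 0.250 M / 6048 = 4.134 × 10^-5 M = 0.0413 mM

0.0413 mM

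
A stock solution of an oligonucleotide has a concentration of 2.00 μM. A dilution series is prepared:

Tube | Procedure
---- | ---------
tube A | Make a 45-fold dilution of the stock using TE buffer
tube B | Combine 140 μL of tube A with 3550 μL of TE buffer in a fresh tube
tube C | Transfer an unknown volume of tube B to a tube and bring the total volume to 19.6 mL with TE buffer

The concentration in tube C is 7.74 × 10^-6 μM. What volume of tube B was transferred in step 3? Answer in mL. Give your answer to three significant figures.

Step 1: 45-fold → factor 45
Step 2: 140 μL + 3550 μL = 3690 μL total → factor 3690/140 = 26.357
Step 3: v brought to 19.6 mL → factor = 19.6 mL/v
Product of known-step factors = 1186.1
Overall factor = 2.00 μM / (7.74 × 10^-6 μM) = 2.584 × 10^5
Step-3 factor = 2.584 × 10^5 / 1186.1 = 217.86
v = 19.6 mL / 217.86 = 0.0900 mL

0.0900 mL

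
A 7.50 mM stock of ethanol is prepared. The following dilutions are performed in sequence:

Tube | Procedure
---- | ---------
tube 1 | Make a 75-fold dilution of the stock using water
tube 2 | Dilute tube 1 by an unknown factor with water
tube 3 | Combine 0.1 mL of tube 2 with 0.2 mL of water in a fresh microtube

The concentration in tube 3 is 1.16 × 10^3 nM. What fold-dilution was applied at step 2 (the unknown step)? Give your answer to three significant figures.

Step 1: 75-fold → factor 75
Step 2: unknown factor x
Step 3: 0.1 mL + 0.2 mL = 0.3 mL total → factor 0.3/0.1 = 3
Product of known-step factors = 225
Overall factor = 7.50 mM / (1.16 × 10^3 nM) = 6465.5
x = 6465.5 / 225 = 28.7

28.7-fold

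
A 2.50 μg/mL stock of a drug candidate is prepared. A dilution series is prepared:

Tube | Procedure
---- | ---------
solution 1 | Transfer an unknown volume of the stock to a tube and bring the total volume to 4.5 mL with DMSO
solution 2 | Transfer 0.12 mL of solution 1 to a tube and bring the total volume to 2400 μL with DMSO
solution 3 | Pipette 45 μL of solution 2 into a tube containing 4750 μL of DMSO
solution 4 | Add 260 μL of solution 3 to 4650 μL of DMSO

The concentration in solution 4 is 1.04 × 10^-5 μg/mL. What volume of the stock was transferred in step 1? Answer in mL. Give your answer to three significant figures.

Step 1: v brought to 4.5 mL → factor = 4.5 mL/v
Step 2: 0.12 mL brought to 2400 μL → factor 2.4/0.12 = 20
Step 3: 45 μL + 4750 μL = 4795 μL total → factor 4795/45 = 106.56
Step 4: 260 μL + 4650 μL = 4910 μL total → factor 4910/260 = 18.885
Product of known-step factors = 40245
Overall factor = 2.50 μg/mL / (1.04 × 10^-5 μg/mL) = 2.4038 × 10^5
Step-1 factor = 2.4038 × 10^5 / 40245 = 5.973
v = 4.5 mL / 5.973 = 0.753 mL

0.753 mL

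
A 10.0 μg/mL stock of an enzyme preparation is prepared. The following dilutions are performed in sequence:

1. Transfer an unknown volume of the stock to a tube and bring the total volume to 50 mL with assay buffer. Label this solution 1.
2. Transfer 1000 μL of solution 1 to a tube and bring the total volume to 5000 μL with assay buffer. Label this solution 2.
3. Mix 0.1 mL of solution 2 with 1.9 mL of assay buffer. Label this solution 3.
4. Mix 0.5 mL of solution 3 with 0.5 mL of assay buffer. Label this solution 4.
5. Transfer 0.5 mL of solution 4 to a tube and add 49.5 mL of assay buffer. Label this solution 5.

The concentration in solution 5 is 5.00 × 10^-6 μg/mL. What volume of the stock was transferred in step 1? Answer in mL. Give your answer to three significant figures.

Step 1: v brought to 50 mL → factor = 50 mL/v
Step 2: 1000 μL brought to 5000 μL → factor 5000/1000 = 5
Step 3: 0.1 mL + 1.9 mL = 2 mL total → factor 2/0.1 = 20
Step 4: 0.5 mL + 0.5 mL = 1 mL total → factor 1/0.5 = 2
Step 5: 0.5 mL + 49.5 mL = 50 mL total → factor 50/0.5 = 100
Product of known-step factors = 20000
Overall factor = 10.0 μg/mL / (5.00 × 10^-6 μg/mL) = 2 × 10^6
Step-1 factor = 2 × 10^6 / 20000 = 100
v = 50 mL / 100 = 0.500 mL

0.500 mL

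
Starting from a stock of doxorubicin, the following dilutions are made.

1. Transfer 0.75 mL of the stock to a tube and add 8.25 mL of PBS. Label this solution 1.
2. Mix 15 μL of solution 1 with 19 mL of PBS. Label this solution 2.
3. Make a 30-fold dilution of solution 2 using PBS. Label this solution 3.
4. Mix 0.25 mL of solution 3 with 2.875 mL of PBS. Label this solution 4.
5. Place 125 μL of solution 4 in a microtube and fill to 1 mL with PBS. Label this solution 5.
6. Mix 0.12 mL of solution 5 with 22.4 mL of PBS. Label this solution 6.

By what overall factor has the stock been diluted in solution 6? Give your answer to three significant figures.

Step 1: 0.75 mL + 8.25 mL = 9 mL total → factor 9/0.75 = 12
Step 2: 15 μL + 19 mL = 19015 μL total → factor 19015/15 = 1267.7
Step 3: 30-fold → factor 30
Step 4: 0.25 mL + 2.875 mL = 3.125 mL total → factor 3.125/0.25 = 12.5
Step 5: 125 μL brought to 1 mL → factor 1000/125 = 8
Step 6: 0.12 mL + 22.4 mL = 22.52 mL total → factor 22.52/0.12 = 187.67
Overall dilution factor = 12 × 1267.7 × 30 × 12.5 × 8 × 187.67 = 8.5644 × 10^9

8.56 × 10^9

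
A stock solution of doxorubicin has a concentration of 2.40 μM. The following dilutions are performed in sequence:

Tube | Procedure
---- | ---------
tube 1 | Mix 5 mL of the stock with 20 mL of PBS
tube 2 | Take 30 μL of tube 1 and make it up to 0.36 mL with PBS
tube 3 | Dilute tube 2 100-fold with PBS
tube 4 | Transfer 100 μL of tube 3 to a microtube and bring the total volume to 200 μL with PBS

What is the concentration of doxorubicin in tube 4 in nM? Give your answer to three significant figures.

Step 1: 5 mL + 20 mL = 25 mL total → factor 25/5 = 5
Step 2: 30 μL brought to 0.36 mL → factor 360/30 = 12
Step 3: 100-fold → factor 100
Step 4: 100 μL brought to 200 μL → factor 200/100 = 2
Overall dilution factor = 5 × 12 × 100 × 2 = 12000
Final = 2.40 μM / 12000 = 0.0002000 μM = 0.200 nM

0.200 nM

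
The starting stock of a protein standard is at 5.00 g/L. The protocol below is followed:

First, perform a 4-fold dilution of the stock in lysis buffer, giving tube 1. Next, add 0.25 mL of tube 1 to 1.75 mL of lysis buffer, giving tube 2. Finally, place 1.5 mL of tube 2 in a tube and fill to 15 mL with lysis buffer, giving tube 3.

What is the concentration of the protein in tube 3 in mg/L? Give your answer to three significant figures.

Step 1: 4-fold → factor 4
Step 2: 0.25 mL + 1.75 mL = 2 mL total → factor 2/0.25 = 8
Step 3: 1.5 mL brought to 15 mL → factor 15/1.5 = 10
Overall dilution factor = 4 × 8 × 10 = 320
Final = 5.00 g/L / 320 = 0.01562 g/L = 15.6 mg/L

15.6 mg/L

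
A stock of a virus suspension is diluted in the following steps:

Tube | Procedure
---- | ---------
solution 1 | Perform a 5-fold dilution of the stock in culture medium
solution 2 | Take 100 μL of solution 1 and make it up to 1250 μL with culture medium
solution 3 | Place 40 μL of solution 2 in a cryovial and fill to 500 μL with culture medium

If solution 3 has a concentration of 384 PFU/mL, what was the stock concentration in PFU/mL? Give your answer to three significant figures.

Step 1: 5-fold → factor 5
Step 2: 100 μL brought to 1250 μL → factor 1250/100 = 12.5
Step 3: 40 μL brought to 500 μL → factor 500/40 = 12.5
Overall dilution factor = 5 × 12.5 × 12.5 = 781.25
Stock = 384 PFU/mL × 781.25 = 3.00 × 10^5 PFU/mL

3.00 × 10^5 PFU/mL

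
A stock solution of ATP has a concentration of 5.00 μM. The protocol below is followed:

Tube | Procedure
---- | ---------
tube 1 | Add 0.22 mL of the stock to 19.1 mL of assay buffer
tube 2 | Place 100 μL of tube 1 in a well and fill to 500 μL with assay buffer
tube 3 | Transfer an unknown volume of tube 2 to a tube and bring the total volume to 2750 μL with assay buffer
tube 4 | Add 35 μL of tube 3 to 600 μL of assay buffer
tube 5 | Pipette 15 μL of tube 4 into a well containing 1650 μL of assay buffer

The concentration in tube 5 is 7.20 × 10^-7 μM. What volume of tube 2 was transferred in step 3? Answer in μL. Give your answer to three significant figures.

Step 1: 0.22 mL + 19.1 mL = 19.32 mL total → factor 19.32/0.22 = 87.818
Step 2: 100 μL brought to 500 μL → factor 500/100 = 5
Step 3: v brought to 2750 μL → factor = 2750 μL/v
Step 4: 35 μL + 600 μL = 635 μL total → factor 635/35 = 18.143
Step 5: 15 μL + 1650 μL = 1665 μL total → factor 1665/15 = 111
Product of known-step factors = 8.8427 × 10^5
Overall factor = 5.00 μM / (7.20 × 10^-7 μM) = 6.9444 × 10^6
Step-3 factor = 6.9444 × 10^6 / 8.8427 × 10^5 = 7.8533
v = 2750 μL / 7.8533 = 350 μL

350 μL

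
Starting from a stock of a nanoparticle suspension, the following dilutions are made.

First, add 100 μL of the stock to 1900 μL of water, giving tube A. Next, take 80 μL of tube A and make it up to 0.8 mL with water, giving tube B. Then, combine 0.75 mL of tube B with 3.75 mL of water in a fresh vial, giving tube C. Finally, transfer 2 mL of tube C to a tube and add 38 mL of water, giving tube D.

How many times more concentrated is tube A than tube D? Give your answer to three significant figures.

1.20 × 10^3

Step 1: 100 μL + 1900 μL = 2000 μL total → factor 2000/100 = 20
Step 2: 80 μL brought to 0.8 mL → factor 800/80 = 10
Step 3: 0.75 mL + 3.75 mL = 4.5 mL total → factor 4.5/0.75 = 6
Step 4: 2 mL + 38 mL = 40 mL total → factor 40/2 = 20
Dilution factor to tube A = 20; to tube D = 24000
[tube A]/[tube D] = (factor to tube D)/(factor to tube A) = 24000/20 = 1.20 × 10^3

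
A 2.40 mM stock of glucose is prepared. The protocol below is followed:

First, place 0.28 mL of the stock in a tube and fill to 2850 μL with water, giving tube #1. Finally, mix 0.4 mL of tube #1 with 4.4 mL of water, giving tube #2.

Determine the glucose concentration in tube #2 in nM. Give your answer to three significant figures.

Step 1: 0.28 mL brought to 2850 μL → factor 2.85/0.28 = 10.179
Step 2: 0.4 mL + 4.4 mL = 4.8 mL total → factor 4.8/0.4 = 12
Overall dilution factor = 10.179 × 12 = 122.14
Final = 2.40 mM / 122.14 = 0.01965 mM = 1.96 × 10^4 nM

1.96 × 10^4 nM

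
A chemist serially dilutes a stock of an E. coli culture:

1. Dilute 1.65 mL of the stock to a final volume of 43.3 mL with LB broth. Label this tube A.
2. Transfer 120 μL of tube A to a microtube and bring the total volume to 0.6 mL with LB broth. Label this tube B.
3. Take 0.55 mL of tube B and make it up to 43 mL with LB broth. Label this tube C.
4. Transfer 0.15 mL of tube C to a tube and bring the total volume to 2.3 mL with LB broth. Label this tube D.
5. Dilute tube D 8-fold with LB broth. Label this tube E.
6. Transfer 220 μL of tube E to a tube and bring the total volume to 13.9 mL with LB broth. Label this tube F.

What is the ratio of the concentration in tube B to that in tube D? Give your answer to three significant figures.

1.20 × 10^3

Step 1: 1.65 mL brought to 43.3 mL → factor 43.3/1.65 = 26.242
Step 2: 120 μL brought to 0.6 mL → factor 600/120 = 5
Step 3: 0.55 mL brought to 43 mL → factor 43/0.55 = 78.182
Step 4: 0.15 mL brought to 2.3 mL → factor 2.3/0.15 = 15.333
Dilution factor to tube B = 131.21; to tube D = 1.573 × 10^5
[tube B]/[tube D] = (factor to tube D)/(factor to tube B) = 1.573 × 10^5/131.21 = 1.20 × 10^3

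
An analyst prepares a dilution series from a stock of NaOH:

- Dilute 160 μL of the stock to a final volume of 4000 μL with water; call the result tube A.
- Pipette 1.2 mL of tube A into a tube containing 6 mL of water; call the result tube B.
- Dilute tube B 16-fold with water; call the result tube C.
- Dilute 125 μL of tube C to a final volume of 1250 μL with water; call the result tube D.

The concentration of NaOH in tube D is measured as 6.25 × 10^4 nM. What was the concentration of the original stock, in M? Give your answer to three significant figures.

Step 1: 160 μL brought to 4000 μL → factor 4000/160 = 25
Step 2: 1.2 mL + 6 mL = 7.2 mL total → factor 7.2/1.2 = 6
Step 3: 16-fold → factor 16
Step 4: 125 μL brought to 1250 μL → factor 1250/125 = 10
Overall dilution factor = 25 × 6 × 16 × 10 = 24000
Stock = 6.25 × 10^4 nM × 24000 = 1.500 × 10^9 nM = 1.50 M

1.50 M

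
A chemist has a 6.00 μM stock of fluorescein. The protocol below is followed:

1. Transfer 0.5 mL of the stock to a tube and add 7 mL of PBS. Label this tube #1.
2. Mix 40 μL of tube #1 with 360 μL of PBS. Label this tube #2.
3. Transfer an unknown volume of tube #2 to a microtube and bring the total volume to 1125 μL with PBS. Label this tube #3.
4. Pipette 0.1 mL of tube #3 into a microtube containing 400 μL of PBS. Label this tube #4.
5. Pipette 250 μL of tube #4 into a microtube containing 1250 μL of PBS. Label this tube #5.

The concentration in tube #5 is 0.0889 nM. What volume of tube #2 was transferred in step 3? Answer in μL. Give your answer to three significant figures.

Step 1: 0.5 mL + 7 mL = 7.5 mL total → factor 7.5/0.5 = 15
Step 2: 40 μL + 360 μL = 400 μL total → factor 400/40 = 10
Step 3: v brought to 1125 μL → factor = 1125 μL/v
Step 4: 0.1 mL + 400 μL = 0.5 mL total → factor 0.5/0.1 = 5
Step 5: 250 μL + 1250 μL = 1500 μL total → factor 1500/250 = 6
Product of known-step factors = 4500
Overall factor = 6.00 μM / (0.0889 nM) = 67492
Step-3 factor = 67492 / 4500 = 14.998
v = 1125 μL / 14.998 = 75.0 μL

75.0 μL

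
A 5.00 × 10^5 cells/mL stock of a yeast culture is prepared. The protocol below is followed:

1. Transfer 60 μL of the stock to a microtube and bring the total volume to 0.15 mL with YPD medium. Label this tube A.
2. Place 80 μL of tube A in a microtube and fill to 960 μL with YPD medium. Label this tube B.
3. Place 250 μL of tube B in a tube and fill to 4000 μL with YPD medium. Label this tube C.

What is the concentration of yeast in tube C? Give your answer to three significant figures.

1.04 × 10^3 cells/mL

Step 1: 60 μL brought to 0.15 mL → factor 150/60 = 2.5
Step 2: 80 μL brought to 960 μL → factor 960/80 = 12
Step 3: 250 μL brought to 4000 μL → factor 4000/250 = 16
Overall dilution factor = 2.5 × 12 × 16 = 480
Final = 5.00 × 10^5 cells/mL / 480 = 1.04 × 10^3 cells/mL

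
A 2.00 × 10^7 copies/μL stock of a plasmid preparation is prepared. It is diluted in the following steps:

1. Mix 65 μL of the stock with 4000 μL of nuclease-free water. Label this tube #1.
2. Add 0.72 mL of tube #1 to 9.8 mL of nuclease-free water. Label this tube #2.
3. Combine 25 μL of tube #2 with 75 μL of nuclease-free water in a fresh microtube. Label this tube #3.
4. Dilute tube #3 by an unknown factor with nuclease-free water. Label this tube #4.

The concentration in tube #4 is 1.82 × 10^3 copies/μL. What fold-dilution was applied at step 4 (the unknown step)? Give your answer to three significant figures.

Step 1: 65 μL + 4000 μL = 4065 μL total → factor 4065/65 = 62.538
Step 2: 0.72 mL + 9.8 mL = 10.52 mL total → factor 10.52/0.72 = 14.611
Step 3: 25 μL + 75 μL = 100 μL total → factor 100/25 = 4
Step 4: unknown factor x
Product of known-step factors = 3655
Overall factor = 2.00 × 10^7 copies/μL / (1.82 × 10^3 copies/μL) = 10989
x = 10989 / 3655 = 3.01

3.01-fold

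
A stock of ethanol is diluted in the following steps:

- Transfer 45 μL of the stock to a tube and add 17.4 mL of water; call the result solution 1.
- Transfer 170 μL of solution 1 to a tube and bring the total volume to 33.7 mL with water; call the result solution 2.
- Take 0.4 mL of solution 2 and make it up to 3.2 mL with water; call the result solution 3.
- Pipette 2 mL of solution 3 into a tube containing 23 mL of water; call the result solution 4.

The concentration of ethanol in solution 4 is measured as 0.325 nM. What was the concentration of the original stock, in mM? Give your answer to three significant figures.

Step 1: 45 μL + 17.4 mL = 17445 μL total → factor 17445/45 = 387.67
Step 2: 170 μL brought to 33.7 mL → factor 33700/170 = 198.24
Step 3: 0.4 mL brought to 3.2 mL → factor 3.2/0.4 = 8
Step 4: 2 mL + 23 mL = 25 mL total → factor 25/2 = 12.5
Overall dilution factor = 387.67 × 198.24 × 8 × 12.5 = 7.6849 × 10^6
Stock = 0.325 nM × 7.6849 × 10^6 = 2.498 × 10^6 nM = 2.50 mM

2.50 mM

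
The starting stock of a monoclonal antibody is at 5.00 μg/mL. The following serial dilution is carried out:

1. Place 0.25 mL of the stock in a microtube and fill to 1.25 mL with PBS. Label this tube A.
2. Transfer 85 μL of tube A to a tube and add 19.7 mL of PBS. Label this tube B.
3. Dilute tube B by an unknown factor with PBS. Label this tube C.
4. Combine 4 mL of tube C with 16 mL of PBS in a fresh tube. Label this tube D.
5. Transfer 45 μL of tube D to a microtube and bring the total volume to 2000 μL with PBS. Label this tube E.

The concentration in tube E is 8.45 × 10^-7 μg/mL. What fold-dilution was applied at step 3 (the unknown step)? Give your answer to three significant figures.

22.9-fold

Step 1: 0.25 mL brought to 1.25 mL → factor 1.25/0.25 = 5
Step 2: 85 μL + 19.7 mL = 19785 μL total → factor 19785/85 = 232.76
Step 3: unknown factor x
Step 4: 4 mL + 16 mL = 20 mL total → factor 20/4 = 5
Step 5: 45 μL brought to 2000 μL → factor 2000/45 = 44.444
Product of known-step factors = 2.5863 × 10^5
Overall factor = 5.00 μg/mL / (8.45 × 10^-7 μg/mL) = 5.9172 × 10^6
x = 5.9172 × 10^6 / 2.5863 × 10^5 = 22.9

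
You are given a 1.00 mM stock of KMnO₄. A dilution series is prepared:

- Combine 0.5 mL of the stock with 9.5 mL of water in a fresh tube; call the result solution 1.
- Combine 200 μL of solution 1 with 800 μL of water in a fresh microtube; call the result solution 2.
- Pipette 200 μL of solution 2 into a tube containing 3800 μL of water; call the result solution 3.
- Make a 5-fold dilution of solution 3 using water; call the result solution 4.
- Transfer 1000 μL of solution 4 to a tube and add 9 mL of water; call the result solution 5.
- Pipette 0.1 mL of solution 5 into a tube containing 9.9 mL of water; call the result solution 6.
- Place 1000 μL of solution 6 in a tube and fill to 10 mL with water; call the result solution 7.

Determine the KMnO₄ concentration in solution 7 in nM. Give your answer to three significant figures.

0.0100 nM

Step 1: 0.5 mL + 9.5 mL = 10 mL total → factor 10/0.5 = 20
Step 2: 200 μL + 800 μL = 1000 μL total → factor 1000/200 = 5
Step 3: 200 μL + 3800 μL = 4000 μL total → factor 4000/200 = 20
Step 4: 5-fold → factor 5
Step 5: 1000 μL + 9 mL = 10000 μL total → factor 10000/1000 = 10
Step 6: 0.1 mL + 9.9 mL = 10 mL total → factor 10/0.1 = 100
Step 7: 1000 μL brought to 10 mL → factor 10000/1000 = 10
Overall dilution factor = 20 × 5 × 20 × 5 × 10 × 100 × 10 = 1 × 10^8
Final = 1.00 mM / 1 × 10^8 = 1.000 × 10^-8 mM = 0.0100 nM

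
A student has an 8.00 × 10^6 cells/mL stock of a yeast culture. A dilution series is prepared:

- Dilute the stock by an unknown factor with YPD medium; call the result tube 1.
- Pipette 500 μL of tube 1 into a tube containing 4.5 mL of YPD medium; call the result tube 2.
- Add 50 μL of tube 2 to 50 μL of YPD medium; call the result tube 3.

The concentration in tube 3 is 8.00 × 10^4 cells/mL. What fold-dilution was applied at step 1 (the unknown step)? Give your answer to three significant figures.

Step 1: unknown factor x
Step 2: 500 μL + 4.5 mL = 5000 μL total → factor 5000/500 = 10
Step 3: 50 μL + 50 μL = 100 μL total → factor 100/50 = 2
Product of known-step factors = 20
Overall factor = 8.00 × 10^6 cells/mL / (8.00 × 10^4 cells/mL) = 100
x = 100 / 20 = 5.00

5.00-fold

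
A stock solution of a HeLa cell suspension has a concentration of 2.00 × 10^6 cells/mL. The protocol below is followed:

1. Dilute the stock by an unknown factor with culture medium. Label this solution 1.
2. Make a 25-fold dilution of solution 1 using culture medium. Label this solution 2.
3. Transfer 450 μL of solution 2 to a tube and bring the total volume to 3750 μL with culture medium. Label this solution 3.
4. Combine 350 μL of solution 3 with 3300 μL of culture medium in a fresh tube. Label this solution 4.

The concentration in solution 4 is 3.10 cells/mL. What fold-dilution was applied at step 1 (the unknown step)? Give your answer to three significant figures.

Step 1: unknown factor x
Step 2: 25-fold → factor 25
Step 3: 450 μL brought to 3750 μL → factor 3750/450 = 8.3333
Step 4: 350 μL + 3300 μL = 3650 μL total → factor 3650/350 = 10.429
Product of known-step factors = 2172.6
Overall factor = 2.00 × 10^6 cells/mL / (3.10 cells/mL) = 6.4516 × 10^5
x = 6.4516 × 10^5 / 2172.6 = 297

297-fold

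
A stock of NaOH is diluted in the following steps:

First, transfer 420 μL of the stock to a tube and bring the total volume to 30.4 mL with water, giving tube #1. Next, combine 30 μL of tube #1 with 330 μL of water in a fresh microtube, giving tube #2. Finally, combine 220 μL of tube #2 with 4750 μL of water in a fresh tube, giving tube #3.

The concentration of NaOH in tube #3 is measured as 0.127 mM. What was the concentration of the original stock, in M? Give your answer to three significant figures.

2.49 M

Step 1: 420 μL brought to 30.4 mL → factor 30400/420 = 72.381
Step 2: 30 μL + 330 μL = 360 μL total → factor 360/30 = 12
Step 3: 220 μL + 4750 μL = 4970 μL total → factor 4970/220 = 22.591
Overall dilution factor = 72.381 × 12 × 22.591 = 19622
Stock = 0.127 mM × 19622 = 2492 mM = 2.49 M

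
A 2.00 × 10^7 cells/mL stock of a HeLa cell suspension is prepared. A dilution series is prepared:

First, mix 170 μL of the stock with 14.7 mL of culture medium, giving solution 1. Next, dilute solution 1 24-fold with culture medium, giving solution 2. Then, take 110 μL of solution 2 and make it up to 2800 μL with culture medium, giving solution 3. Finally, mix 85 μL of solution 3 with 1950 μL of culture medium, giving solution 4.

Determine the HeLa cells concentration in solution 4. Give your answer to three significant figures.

15.6 cells/mL

Step 1: 170 μL + 14.7 mL = 14870 μL total → factor 14870/170 = 87.471
Step 2: 24-fold → factor 24
Step 3: 110 μL brought to 2800 μL → factor 2800/110 = 25.455
Step 4: 85 μL + 1950 μL = 2035 μL total → factor 2035/85 = 23.941
Overall dilution factor = 87.471 × 24 × 25.455 × 23.941 = 1.2793 × 10^6
Final = 2.00 × 10^7 cells/mL / 1.2793 × 10^6 = 15.6 cells/mL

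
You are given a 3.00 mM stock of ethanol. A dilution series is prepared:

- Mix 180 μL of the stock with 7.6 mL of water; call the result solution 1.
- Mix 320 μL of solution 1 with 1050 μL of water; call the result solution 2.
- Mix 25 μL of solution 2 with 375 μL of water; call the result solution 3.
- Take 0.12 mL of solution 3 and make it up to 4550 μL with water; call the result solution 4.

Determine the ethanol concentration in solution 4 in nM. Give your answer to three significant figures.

Step 1: 180 μL + 7.6 mL = 7780 μL total → factor 7780/180 = 43.222
Step 2: 320 μL + 1050 μL = 1370 μL total → factor 1370/320 = 4.2812
Step 3: 25 μL + 375 μL = 400 μL total → factor 400/25 = 16
Step 4: 0.12 mL brought to 4550 μL → factor 4.55/0.12 = 37.917
Overall dilution factor = 43.222 × 4.2812 × 16 × 37.917 = 1.1226 × 10^5
Final = 3.00 mM / 1.1226 × 10^5 = 2.672 × 10^-5 mM = 26.7 nM

26.7 nM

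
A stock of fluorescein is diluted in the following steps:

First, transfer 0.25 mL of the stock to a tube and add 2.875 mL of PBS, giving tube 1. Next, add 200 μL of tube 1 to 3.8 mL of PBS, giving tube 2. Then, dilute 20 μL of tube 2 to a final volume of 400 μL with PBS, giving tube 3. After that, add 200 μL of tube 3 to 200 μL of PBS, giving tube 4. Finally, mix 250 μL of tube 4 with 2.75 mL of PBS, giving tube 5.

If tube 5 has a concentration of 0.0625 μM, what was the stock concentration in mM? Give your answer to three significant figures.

7.50 mM

Step 1: 0.25 mL + 2.875 mL = 3.125 mL total → factor 3.125/0.25 = 12.5
Step 2: 200 μL + 3.8 mL = 4000 μL total → factor 4000/200 = 20
Step 3: 20 μL brought to 400 μL → factor 400/20 = 20
Step 4: 200 μL + 200 μL = 400 μL total → factor 400/200 = 2
Step 5: 250 μL + 2.75 mL = 3000 μL total → factor 3000/250 = 12
Overall dilution factor = 12.5 × 20 × 20 × 2 × 12 = 1.2 × 10^5
Stock = 0.0625 μM × 1.2 × 10^5 = 7500 μM = 7.50 mM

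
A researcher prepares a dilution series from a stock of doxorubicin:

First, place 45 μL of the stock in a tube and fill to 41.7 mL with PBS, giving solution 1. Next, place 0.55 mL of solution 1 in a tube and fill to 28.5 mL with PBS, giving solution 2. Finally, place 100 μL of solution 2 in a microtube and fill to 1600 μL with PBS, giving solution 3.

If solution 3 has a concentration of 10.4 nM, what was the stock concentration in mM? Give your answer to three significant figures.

Step 1: 45 μL brought to 41.7 mL → factor 41700/45 = 926.67
Step 2: 0.55 mL brought to 28.5 mL → factor 28.5/0.55 = 51.818
Step 3: 100 μL brought to 1600 μL → factor 1600/100 = 16
Overall dilution factor = 926.67 × 51.818 × 16 = 7.6829 × 10^5
Stock = 10.4 nM × 7.6829 × 10^5 = 7.990 × 10^6 nM = 7.99 mM

7.99 mM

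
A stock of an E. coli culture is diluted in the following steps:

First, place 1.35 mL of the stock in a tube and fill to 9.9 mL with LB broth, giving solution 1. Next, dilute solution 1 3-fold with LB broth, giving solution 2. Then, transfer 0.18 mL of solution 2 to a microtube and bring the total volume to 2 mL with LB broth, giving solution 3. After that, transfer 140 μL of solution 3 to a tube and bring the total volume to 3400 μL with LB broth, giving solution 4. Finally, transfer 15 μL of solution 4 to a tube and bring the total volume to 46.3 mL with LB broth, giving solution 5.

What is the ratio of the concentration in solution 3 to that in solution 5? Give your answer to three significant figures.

Step 1: 1.35 mL brought to 9.9 mL → factor 9.9/1.35 = 7.3333
Step 2: 3-fold → factor 3
Step 3: 0.18 mL brought to 2 mL → factor 2/0.18 = 11.111
Step 4: 140 μL brought to 3400 μL → factor 3400/140 = 24.286
Step 5: 15 μL brought to 46.3 mL → factor 46300/15 = 3086.7
Dilution factor to solution 3 = 244.44; to solution 5 = 1.8324 × 10^7
[solution 3]/[solution 5] = (factor to solution 5)/(factor to solution 3) = 1.8324 × 10^7/244.44 = 7.50 × 10^4

7.50 × 10^4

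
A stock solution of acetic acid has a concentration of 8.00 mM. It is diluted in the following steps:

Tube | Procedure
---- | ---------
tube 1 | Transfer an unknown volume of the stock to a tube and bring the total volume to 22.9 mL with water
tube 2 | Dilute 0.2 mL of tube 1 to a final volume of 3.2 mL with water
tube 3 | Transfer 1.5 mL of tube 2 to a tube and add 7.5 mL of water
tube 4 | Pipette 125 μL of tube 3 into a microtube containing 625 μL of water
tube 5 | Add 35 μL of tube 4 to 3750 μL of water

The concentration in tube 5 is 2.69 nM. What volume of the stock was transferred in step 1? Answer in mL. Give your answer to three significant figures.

0.480 mL

Step 1: v brought to 22.9 mL → factor = 22.9 mL/v
Step 2: 0.2 mL brought to 3.2 mL → factor 3.2/0.2 = 16
Step 3: 1.5 mL + 7.5 mL = 9 mL total → factor 9/1.5 = 6
Step 4: 125 μL + 625 μL = 750 μL total → factor 750/125 = 6
Step 5: 35 μL + 3750 μL = 3785 μL total → factor 3785/35 = 108.14
Product of known-step factors = 62290
Overall factor = 8.00 mM / (2.69 nM) = 2.974 × 10^6
Step-1 factor = 2.974 × 10^6 / 62290 = 47.744
v = 22.9 mL / 47.744 = 0.480 mL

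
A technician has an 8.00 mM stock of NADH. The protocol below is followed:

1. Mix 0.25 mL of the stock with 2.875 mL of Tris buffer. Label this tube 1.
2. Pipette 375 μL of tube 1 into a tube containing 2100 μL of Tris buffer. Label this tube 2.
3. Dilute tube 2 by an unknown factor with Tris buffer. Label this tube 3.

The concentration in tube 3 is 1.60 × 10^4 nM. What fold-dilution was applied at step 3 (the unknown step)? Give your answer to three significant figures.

6.06-fold

Step 1: 0.25 mL + 2.875 mL = 3.125 mL total → factor 3.125/0.25 = 12.5
Step 2: 375 μL + 2100 μL = 2475 μL total → factor 2475/375 = 6.6
Step 3: unknown factor x
Product of known-step factors = 82.5
Overall factor = 8.00 mM / (1.60 × 10^4 nM) = 500
x = 500 / 82.5 = 6.06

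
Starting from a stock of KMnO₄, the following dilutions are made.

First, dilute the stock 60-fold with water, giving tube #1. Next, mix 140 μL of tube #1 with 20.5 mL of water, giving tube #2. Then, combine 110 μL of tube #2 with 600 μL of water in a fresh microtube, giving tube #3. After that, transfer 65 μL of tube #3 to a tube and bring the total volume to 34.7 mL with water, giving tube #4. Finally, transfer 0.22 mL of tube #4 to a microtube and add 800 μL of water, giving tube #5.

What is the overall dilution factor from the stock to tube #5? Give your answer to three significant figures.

1.41 × 10^8

Step 1: 60-fold → factor 60
Step 2: 140 μL + 20.5 mL = 20640 μL total → factor 20640/140 = 147.43
Step 3: 110 μL + 600 μL = 710 μL total → factor 710/110 = 6.4545
Step 4: 65 μL brought to 34.7 mL → factor 34700/65 = 533.85
Step 5: 0.22 mL + 800 μL = 1.02 mL total → factor 1.02/0.22 = 4.6364
Overall dilution factor = 60 × 147.43 × 6.4545 × 533.85 × 4.6364 = 1.4132 × 10^8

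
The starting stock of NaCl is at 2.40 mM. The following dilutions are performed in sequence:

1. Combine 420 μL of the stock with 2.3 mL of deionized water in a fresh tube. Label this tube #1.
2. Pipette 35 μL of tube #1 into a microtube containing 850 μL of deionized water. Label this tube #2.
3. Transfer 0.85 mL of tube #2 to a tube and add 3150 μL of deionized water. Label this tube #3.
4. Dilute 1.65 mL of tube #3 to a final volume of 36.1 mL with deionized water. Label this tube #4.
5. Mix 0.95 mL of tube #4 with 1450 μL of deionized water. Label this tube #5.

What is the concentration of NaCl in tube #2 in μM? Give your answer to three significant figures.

Step 1: 420 μL + 2.3 mL = 2720 μL total → factor 2720/420 = 6.4762
Step 2: 35 μL + 850 μL = 885 μL total → factor 885/35 = 25.286
Dilution factor through tube #2 = 6.4762 × 25.286 = 163.76
[tube #2] = 2.40 mM / 163.76 = 0.01466 mM = 14.7 μM

14.7 μM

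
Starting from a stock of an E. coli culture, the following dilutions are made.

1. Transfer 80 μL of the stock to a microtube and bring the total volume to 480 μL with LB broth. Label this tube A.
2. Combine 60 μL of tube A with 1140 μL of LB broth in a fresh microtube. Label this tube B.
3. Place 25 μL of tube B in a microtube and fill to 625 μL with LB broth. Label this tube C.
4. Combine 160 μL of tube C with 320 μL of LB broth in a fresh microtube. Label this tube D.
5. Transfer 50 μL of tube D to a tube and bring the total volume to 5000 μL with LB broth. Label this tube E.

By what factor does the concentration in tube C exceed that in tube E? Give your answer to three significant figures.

300

Step 1: 80 μL brought to 480 μL → factor 480/80 = 6
Step 2: 60 μL + 1140 μL = 1200 μL total → factor 1200/60 = 20
Step 3: 25 μL brought to 625 μL → factor 625/25 = 25
Step 4: 160 μL + 320 μL = 480 μL total → factor 480/160 = 3
Step 5: 50 μL brought to 5000 μL → factor 5000/50 = 100
Dilution factor to tube C = 3000; to tube E = 9 × 10^5
[tube C]/[tube E] = (factor to tube E)/(factor to tube C) = 9 × 10^5/3000 = 300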